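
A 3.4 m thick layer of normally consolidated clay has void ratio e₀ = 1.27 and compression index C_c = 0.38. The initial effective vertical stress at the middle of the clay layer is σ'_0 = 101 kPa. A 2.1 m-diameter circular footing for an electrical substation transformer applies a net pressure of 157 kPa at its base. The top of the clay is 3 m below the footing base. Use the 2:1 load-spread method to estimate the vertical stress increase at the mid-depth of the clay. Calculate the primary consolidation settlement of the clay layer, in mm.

Mid-depth of clay below the footing base: z = 3 + 3.4/2 = 4.7 m.
Stress increase at mid-clay by the 2:1 spreading method:
Δσ ≈ qD²/(D+z)² = 157×2.1²/(2.1+4.7)² = 14.973 kPa
Final effective stress: σ'_f = σ'_0 + Δσ = 101 + 14.973 = 115.97 kPa.
Normally consolidated clay, so the full stress increment lies on the virgin compression line:
S_c = C_c·H/(1+e₀)·log₁₀(σ'_f/σ'_0) = 0.38×3.4/(1+1.27)×log₁₀(115.97/101)
    = 0.56916 × 0.060024 = 0.03416 m

S_c ≈ 34.2 mm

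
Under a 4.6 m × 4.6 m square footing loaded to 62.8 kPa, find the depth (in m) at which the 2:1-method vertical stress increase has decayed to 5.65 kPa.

2:1 spreading — at depth z the loaded area has grown by z in each plan dimension:
qB²/(B+z)² = Δσ_z ⇒ z = B(√(q/Δσ_z) − 1) = 4.6×(√(62.8/5.65) − 1) = 10.74 m

z ≈ 10.7 m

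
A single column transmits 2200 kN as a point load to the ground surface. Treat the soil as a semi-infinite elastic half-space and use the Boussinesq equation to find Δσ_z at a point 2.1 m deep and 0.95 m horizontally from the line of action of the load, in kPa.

Δσ_z ≈ 150 kPa

Boussinesq vertical stress below a point load on an elastic half-space:
Δσ_z = 3P/(2πz²) · [1 + (r/z)²]^(−5/2)
r/z = 0.95/2.1 = 0.45238; [1+(r/z)²]^(−5/2) = 0.62784.
Δσ_z = 3×2200/(2π×2.1²) × 0.62784 = 238.19 × 0.62784 = 149.5 kPa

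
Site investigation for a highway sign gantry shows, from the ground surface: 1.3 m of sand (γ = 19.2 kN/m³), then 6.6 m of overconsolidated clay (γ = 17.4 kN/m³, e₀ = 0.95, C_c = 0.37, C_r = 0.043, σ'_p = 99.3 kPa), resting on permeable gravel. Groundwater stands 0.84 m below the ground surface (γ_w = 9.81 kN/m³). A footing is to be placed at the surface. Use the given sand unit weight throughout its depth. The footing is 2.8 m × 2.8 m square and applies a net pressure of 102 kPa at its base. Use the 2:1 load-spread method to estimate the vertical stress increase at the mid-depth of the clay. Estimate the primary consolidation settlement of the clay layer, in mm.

S_c ≈ 17.6 mm

Mid-depth of clay below the ground surface: z = 1.3 + 6.6/2 = 4.6 m.
Total vertical stress at mid-clay: σ_v = 19.2×1.3 + 17.4×3.3 = 82.38 kPa.
Pore pressure: u = 9.81×(4.6 − 0.84) = 36.886 kPa.
Initial effective stress: σ'_0 = σ_v − u = 82.38 − 36.886 = 45.494 kPa.
Stress increase at mid-clay by the 2:1 spreading method:
Δσ = qBL/((B+z)(L+z)) = 102×2.8×2.8/((2.8+4.6)(2.8+4.6)) = 14.603 kPa
Final effective stress: σ'_f = 45.494 + 14.603 = 60.097 kPa.
σ'_f = 60.097 ≤ σ'_p = 99.3 kPa, so the clay remains overconsolidated and only the recompression index applies:
S_c = C_r·H/(1+e₀)·log₁₀(σ'_f/σ'_0) = 0.043×6.6/1.95×log₁₀(60.097/45.494)
    = 0.14554 × 0.1209 = 0.0176 m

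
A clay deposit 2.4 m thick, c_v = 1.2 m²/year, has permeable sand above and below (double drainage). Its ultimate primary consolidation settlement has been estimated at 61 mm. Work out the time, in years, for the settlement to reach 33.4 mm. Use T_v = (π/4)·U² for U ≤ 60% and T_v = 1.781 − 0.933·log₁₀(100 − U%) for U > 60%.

t ≈ 0.283 years

Drainage path length: H_d = H/2 = 1.2 m (double drainage).
U = S(t)/S_ult = 33.4/61 = 0.5475.
U ≤ 60%: T_v = (π/4)·U² = (π/4)×0.54754² = 0.23546.
t = T_v·H_d²/c_v = 0.23546×1.2²/1.2 = 0.2826 years.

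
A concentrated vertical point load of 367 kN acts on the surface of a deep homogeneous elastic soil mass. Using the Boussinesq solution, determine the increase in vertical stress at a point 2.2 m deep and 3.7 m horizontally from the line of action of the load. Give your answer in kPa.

Boussinesq vertical stress below a point load on an elastic half-space:
Δσ_z = 3P/(2πz²) · [1 + (r/z)²]^(−5/2)
r/z = 3.7/2.2 = 1.6818; [1+(r/z)²]^(−5/2) = 0.034868.
Δσ_z = 3×367/(2π×2.2²) × 0.034868 = 36.204 × 0.034868 = 1.262 kPa

Δσ_z ≈ 1.26 kPa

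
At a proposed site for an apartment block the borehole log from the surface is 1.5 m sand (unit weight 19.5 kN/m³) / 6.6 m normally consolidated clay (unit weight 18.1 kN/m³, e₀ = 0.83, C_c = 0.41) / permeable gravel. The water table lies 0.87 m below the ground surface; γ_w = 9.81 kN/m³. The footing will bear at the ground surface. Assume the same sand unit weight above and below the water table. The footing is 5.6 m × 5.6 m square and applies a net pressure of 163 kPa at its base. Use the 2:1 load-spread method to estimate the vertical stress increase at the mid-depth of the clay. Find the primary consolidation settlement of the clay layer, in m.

S_c ≈ 0.425 m

Mid-depth of clay below the ground surface: z = 1.5 + 6.6/2 = 4.8 m.
Total vertical stress at mid-clay: σ_v = 19.5×1.5 + 18.1×3.3 = 88.98 kPa.
Pore pressure: u = 9.81×(4.8 − 0.87) = 38.553 kPa.
Initial effective stress: σ'_0 = σ_v − u = 88.98 − 38.553 = 50.427 kPa.
Stress increase at mid-clay by the 2:1 spreading method:
Δσ = qBL/((B+z)(L+z)) = 163×5.6×5.6/((5.6+4.8)(5.6+4.8)) = 47.26 kPa
Final effective stress: σ'_f = σ'_0 + Δσ = 50.427 + 47.26 = 97.687 kPa.
Normally consolidated clay, so the full stress increment lies on the virgin compression line:
S_c = C_c·H/(1+e₀)·log₁₀(σ'_f/σ'_0) = 0.41×6.6/(1+0.83)×log₁₀(97.687/50.427)
    = 1.4787 × 0.28717 = 0.4246 m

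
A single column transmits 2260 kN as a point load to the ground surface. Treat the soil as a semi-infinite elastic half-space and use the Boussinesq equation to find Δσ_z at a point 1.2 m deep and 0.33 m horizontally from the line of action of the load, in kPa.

Δσ_z ≈ 625 kPa

Boussinesq vertical stress below a point load on an elastic half-space:
Δσ_z = 3P/(2πz²) · [1 + (r/z)²]^(−5/2)
r/z = 0.33/1.2 = 0.275; [1+(r/z)²]^(−5/2) = 0.83339.
Δσ_z = 3×2260/(2π×1.2²) × 0.83339 = 749.35 × 0.83339 = 624.5 kPa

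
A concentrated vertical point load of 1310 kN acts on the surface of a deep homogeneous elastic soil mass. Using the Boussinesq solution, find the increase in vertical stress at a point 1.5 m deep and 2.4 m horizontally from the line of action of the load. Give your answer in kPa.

Δσ_z ≈ 11.6 kPa

Boussinesq vertical stress below a point load on an elastic half-space:
Δσ_z = 3P/(2πz²) · [1 + (r/z)²]^(−5/2)
r/z = 2.4/1.5 = 1.6; [1+(r/z)²]^(−5/2) = 0.041819.
Δσ_z = 3×1310/(2π×1.5²) × 0.041819 = 277.99 × 0.041819 = 11.63 kPa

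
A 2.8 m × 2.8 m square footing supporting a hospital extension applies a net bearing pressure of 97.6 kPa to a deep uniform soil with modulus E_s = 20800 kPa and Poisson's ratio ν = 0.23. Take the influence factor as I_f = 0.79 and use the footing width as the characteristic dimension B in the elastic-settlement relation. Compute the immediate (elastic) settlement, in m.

Immediate (elastic) settlement: S_e = q·B·(1−ν²)/E_s · I_f.
S_e = 97.6 × 2.8 × (1 − 0.23²) / 20800 × 0.79
    = 97.6 × 2.8 × 0.9471 / 20800 × 0.79
    = 0.00983 m

S_e ≈ 0.00983 m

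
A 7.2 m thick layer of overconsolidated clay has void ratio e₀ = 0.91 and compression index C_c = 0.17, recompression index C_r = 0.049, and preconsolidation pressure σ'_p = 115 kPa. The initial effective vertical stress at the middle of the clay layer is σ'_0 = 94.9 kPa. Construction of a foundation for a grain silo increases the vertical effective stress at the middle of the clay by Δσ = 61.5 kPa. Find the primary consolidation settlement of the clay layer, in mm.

Final effective stress: σ'_f = 94.9 + 61.5 = 156.4 kPa.
σ'_f = 156.4 > σ'_p = 115 kPa, so the stress path crosses the preconsolidation pressure — recompression up to σ'_p, then virgin compression beyond:
S_c = H/(1+e₀)·[C_r·log₁₀(σ'_p/σ'_0) + C_c·log₁₀(σ'_f/σ'_p)]
    = 7.2/1.91 × [0.049×log₁₀(115/94.9) + 0.17×log₁₀(156.4/115)]
    = 3.7696 × [0.0040881 + 0.022702] = 0.101 m

S_c ≈ 101 mm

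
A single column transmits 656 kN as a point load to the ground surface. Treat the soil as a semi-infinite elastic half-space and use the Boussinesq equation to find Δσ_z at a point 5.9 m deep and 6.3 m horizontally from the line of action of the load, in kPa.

Boussinesq vertical stress below a point load on an elastic half-space:
Δσ_z = 3P/(2πz²) · [1 + (r/z)²]^(−5/2)
r/z = 6.3/5.9 = 1.0678; [1+(r/z)²]^(−5/2) = 0.14923.
Δσ_z = 3×656/(2π×5.9²) × 0.14923 = 8.9979 × 0.14923 = 1.343 kPa

Δσ_z ≈ 1.34 kPa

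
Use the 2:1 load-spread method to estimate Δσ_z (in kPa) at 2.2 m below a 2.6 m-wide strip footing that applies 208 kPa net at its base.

Δσ_z ≈ 113 kPa

By the 2:1 method the load spreads at 1 horizontal : 2 vertical, so at depth z the loaded area has grown by z in each plan dimension:
Δσ = qB/(B+z) = 208×2.6/(2.6+2.2) = 112.67 kPa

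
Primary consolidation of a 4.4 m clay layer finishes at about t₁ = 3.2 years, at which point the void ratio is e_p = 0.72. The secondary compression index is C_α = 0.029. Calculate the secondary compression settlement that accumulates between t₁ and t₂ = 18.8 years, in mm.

Secondary compression: S_s = C_α·H/(1+e_p)·log₁₀(t₂/t₁)
S_s = 0.029×4.4/(1+0.72)×log₁₀(18.8/3.2)
    = 0.07419 × 0.769 = 0.05705 m

S_s ≈ 57 mm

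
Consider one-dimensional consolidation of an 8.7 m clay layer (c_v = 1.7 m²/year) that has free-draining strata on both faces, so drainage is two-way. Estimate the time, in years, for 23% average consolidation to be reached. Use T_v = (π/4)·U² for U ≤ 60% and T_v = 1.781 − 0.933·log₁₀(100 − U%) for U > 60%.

Drainage path length: H_d = H/2 = 4.35 m (double drainage).
U ≤ 60%: T_v = (π/4)·U² = (π/4)×0.23² = 0.041548.
t = T_v·H_d²/c_v = 0.041548×4.35²/1.7 = 0.4625 years.

t ≈ 0.462 years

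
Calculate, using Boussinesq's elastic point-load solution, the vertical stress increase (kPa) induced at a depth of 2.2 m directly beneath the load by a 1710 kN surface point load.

Boussinesq vertical stress below a point load on an elastic half-space:
Δσ_z = 3P/(2πz²) · [1 + (r/z)²]^(−5/2)
r/z = 0/2.2 = 0; [1+(r/z)²]^(−5/2) = 1.
Δσ_z = 3×1710/(2π×2.2²) × 1 = 168.69 × 1 = 168.7 kPa

Δσ_z ≈ 169 kPa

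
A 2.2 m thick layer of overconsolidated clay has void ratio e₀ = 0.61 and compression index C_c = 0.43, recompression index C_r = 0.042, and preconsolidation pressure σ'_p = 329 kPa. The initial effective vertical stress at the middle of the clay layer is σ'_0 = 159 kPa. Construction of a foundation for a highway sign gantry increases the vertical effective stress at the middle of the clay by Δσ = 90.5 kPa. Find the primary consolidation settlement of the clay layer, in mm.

Final effective stress: σ'_f = 159 + 90.5 = 249.5 kPa.
σ'_f = 249.5 ≤ σ'_p = 329 kPa, so the clay remains overconsolidated and only the recompression index applies:
S_c = C_r·H/(1+e₀)·log₁₀(σ'_f/σ'_0) = 0.042×2.2/1.61×log₁₀(249.5/159)
    = 0.057393 × 0.19567 = 0.01123 m

S_c ≈ 11.2 mm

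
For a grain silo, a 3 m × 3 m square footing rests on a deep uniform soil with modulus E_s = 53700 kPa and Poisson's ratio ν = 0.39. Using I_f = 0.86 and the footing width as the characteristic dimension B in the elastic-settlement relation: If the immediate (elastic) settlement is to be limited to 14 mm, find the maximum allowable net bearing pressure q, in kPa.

S_e = q·B·(1−ν²)/E_s · I_f  ⇒  q = S_e·E_s / (B·(1−ν²)·I_f).
q = 0.014 × 53700 / (3 × 0.8479 × 0.86) = 343.7 kPa

q ≈ 344 kPa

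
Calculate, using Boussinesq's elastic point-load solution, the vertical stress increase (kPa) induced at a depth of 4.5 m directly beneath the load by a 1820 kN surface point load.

Boussinesq vertical stress below a point load on an elastic half-space:
Δσ_z = 3P/(2πz²) · [1 + (r/z)²]^(−5/2)
r/z = 0/4.5 = 0; [1+(r/z)²]^(−5/2) = 1.
Δσ_z = 3×1820/(2π×4.5²) × 1 = 42.913 × 1 = 42.91 kPa

Δσ_z ≈ 42.9 kPa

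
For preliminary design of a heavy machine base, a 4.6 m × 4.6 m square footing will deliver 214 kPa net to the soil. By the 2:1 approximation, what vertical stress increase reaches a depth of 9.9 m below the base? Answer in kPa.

By the 2:1 method the load spreads at 1 horizontal : 2 vertical, so at depth z the loaded area has grown by z in each plan dimension:
Δσ = qBL/((B+z)(L+z)) = 214×4.6×4.6/((4.6+9.9)(4.6+9.9)) = 21.537 kPa

Δσ_z ≈ 21.5 kPa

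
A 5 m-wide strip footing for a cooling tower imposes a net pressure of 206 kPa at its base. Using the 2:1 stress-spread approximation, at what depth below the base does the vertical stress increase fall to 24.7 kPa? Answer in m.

2:1 spreading — at depth z the loaded area has grown by z in each plan dimension:
qB/(B+z) = Δσ_z ⇒ z = qB/Δσ_z − B = 206×5/24.7 − 5 = 36.7 m

z ≈ 36.7 m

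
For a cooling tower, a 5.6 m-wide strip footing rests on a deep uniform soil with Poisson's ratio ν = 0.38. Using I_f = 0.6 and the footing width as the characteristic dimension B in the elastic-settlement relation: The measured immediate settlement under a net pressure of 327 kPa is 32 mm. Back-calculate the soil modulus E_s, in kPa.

E_s ≈ 29400 kPa

S_e = q·B·(1−ν²)/E_s · I_f  ⇒  E_s = q·B·(1−ν²)·I_f / S_e.
E_s = 327 × 5.6 × 0.8556 × 0.6 / 0.032 = 29380 kPa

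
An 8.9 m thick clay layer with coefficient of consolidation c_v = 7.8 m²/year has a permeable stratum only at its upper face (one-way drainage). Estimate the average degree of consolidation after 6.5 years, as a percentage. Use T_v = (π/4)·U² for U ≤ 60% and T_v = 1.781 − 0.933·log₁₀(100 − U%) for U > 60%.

Drainage path length: H_d = H = 8.9 m (single drainage).
T_v = c_v·t/H_d² = 7.8×6.5/8.9² = 0.64007.
T_v = 0.64007 corresponds to the U > 60% branch:
U = 1 − 10^((1.781 − T_v)/0.933)/100 = 0.8329

U ≈ 83.3 %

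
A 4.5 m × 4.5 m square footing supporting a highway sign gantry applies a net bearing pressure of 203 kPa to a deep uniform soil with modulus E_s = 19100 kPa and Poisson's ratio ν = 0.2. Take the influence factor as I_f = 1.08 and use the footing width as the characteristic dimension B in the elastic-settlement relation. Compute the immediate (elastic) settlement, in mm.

Immediate (elastic) settlement: S_e = q·B·(1−ν²)/E_s · I_f.
S_e = 203 × 4.5 × (1 − 0.2²) / 19100 × 1.08
    = 203 × 4.5 × 0.96 / 19100 × 1.08
    = 0.04959 m = 49.59 mm

S_e ≈ 49.6 mm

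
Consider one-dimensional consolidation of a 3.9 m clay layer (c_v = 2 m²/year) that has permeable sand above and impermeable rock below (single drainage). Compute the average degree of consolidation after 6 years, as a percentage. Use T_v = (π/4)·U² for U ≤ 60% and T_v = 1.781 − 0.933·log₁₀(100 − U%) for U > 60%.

Drainage path length: H_d = H = 3.9 m (single drainage).
T_v = c_v·t/H_d² = 2×6/3.9² = 0.78895.
T_v = 0.78895 corresponds to the U > 60% branch:
U = 1 − 10^((1.781 − T_v)/0.933)/100 = 0.8843

U ≈ 88.4 %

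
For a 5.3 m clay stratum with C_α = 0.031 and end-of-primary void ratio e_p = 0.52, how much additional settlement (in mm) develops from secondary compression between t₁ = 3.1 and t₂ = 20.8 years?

S_s ≈ 89.4 mm

Secondary compression: S_s = C_α·H/(1+e_p)·log₁₀(t₂/t₁)
S_s = 0.031×5.3/(1+0.52)×log₁₀(20.8/3.1)
    = 0.1081 × 0.8267 = 0.08936 m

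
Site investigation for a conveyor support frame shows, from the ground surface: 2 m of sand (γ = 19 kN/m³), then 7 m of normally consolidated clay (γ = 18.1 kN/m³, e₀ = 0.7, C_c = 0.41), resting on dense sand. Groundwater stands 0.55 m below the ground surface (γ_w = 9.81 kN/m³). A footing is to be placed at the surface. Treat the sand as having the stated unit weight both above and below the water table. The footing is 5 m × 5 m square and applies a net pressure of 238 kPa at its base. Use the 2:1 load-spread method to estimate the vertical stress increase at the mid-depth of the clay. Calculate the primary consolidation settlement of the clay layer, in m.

Mid-depth of clay below the ground surface: z = 2 + 7/2 = 5.5 m.
Total vertical stress at mid-clay: σ_v = 19×2 + 18.1×3.5 = 101.35 kPa.
Pore pressure: u = 9.81×(5.5 − 0.55) = 48.56 kPa.
Initial effective stress: σ'_0 = σ_v − u = 101.35 − 48.56 = 52.79 kPa.
Stress increase at mid-clay by the 2:1 spreading method:
Δσ = qBL/((B+z)(L+z)) = 238×5×5/((5+5.5)(5+5.5)) = 53.968 kPa
Final effective stress: σ'_f = σ'_0 + Δσ = 52.79 + 53.968 = 106.76 kPa.
Normally consolidated clay, so the full stress increment lies on the virgin compression line:
S_c = C_c·H/(1+e₀)·log₁₀(σ'_f/σ'_0) = 0.41×7/(1+0.7)×log₁₀(106.76/52.79)
    = 1.6882 × 0.30586 = 0.5164 m

S_c ≈ 0.516 m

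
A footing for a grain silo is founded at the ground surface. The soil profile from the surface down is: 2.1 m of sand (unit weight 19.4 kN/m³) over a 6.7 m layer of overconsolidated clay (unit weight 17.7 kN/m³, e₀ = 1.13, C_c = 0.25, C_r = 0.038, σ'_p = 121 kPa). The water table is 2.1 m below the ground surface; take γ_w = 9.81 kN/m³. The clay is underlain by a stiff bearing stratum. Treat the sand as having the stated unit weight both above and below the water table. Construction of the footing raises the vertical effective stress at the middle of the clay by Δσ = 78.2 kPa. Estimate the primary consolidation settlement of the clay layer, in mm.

Mid-depth of clay below the ground surface: z = 2.1 + 6.7/2 = 5.45 m.
Total vertical stress at mid-clay: σ_v = 19.4×2.1 + 17.7×3.35 = 100.03 kPa.
Pore pressure: u = 9.81×(5.45 − 2.1) = 32.864 kPa.
Initial effective stress: σ'_0 = σ_v − u = 100.03 − 32.864 = 67.166 kPa.
Final effective stress: σ'_f = 67.166 + 78.2 = 145.37 kPa.
σ'_f = 145.37 > σ'_p = 121 kPa, so the stress path crosses the preconsolidation pressure — recompression up to σ'_p, then virgin compression beyond:
S_c = H/(1+e₀)·[C_r·log₁₀(σ'_p/σ'_0) + C_c·log₁₀(σ'_f/σ'_p)]
    = 6.7/2.13 × [0.038×log₁₀(121/67.166) + 0.25×log₁₀(145.37/121)]
    = 3.1455 × [0.0097142 + 0.019922] = 0.09322 m

S_c ≈ 93.2 mm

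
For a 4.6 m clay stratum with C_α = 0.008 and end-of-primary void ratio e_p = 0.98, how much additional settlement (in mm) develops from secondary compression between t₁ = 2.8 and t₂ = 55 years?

Secondary compression: S_s = C_α·H/(1+e_p)·log₁₀(t₂/t₁)
S_s = 0.008×4.6/(1+0.98)×log₁₀(55/2.8)
    = 0.01859 × 1.293 = 0.02404 m

S_s ≈ 24 mm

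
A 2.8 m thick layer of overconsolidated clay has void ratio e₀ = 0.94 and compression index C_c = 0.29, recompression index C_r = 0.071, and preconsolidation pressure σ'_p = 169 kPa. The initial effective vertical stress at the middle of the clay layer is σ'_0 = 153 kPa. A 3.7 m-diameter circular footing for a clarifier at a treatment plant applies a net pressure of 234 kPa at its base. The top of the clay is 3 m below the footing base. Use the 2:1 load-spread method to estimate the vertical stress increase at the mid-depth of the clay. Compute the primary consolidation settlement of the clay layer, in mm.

Mid-depth of clay below the footing base: z = 3 + 2.8/2 = 4.4 m.
Stress increase at mid-clay by the 2:1 spreading method:
Δσ ≈ qD²/(D+z)² = 234×3.7²/(3.7+4.4)² = 48.826 kPa
Final effective stress: σ'_f = 153 + 48.826 = 201.83 kPa.
σ'_f = 201.83 > σ'_p = 169 kPa, so the stress path crosses the preconsolidation pressure — recompression up to σ'_p, then virgin compression beyond:
S_c = H/(1+e₀)·[C_r·log₁₀(σ'_p/σ'_0) + C_c·log₁₀(σ'_f/σ'_p)]
    = 2.8/1.94 × [0.071×log₁₀(169/153) + 0.29×log₁₀(201.83/169)]
    = 1.4433 × [0.0030669 + 0.022359] = 0.0367 m

S_c ≈ 36.7 mm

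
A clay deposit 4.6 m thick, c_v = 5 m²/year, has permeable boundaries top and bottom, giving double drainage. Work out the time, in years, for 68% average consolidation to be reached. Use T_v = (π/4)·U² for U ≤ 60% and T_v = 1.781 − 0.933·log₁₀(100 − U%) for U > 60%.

t ≈ 0.399 years

Drainage path length: H_d = H/2 = 2.3 m (double drainage).
U > 60%: T_v = 1.781 − 0.933·log₁₀(100 − 68) = 0.3767.
t = T_v·H_d²/c_v = 0.3767×2.3²/5 = 0.3985 years.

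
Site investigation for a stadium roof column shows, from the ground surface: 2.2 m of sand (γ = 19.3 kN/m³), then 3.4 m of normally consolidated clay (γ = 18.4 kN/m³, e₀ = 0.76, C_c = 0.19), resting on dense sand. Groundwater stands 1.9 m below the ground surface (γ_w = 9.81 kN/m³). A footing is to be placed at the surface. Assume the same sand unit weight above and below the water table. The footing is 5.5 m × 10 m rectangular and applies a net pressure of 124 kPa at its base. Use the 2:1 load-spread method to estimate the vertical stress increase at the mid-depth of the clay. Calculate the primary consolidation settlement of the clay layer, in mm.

Mid-depth of clay below the ground surface: z = 2.2 + 3.4/2 = 3.9 m.
Total vertical stress at mid-clay: σ_v = 19.3×2.2 + 18.4×1.7 = 73.74 kPa.
Pore pressure: u = 9.81×(3.9 − 1.9) = 19.62 kPa.
Initial effective stress: σ'_0 = σ_v − u = 73.74 − 19.62 = 54.12 kPa.
Stress increase at mid-clay by the 2:1 spreading method:
Δσ = qBL/((B+z)(L+z)) = 124×5.5×10/((5.5+3.9)(10+3.9)) = 52.197 kPa
Final effective stress: σ'_f = σ'_0 + Δσ = 54.12 + 52.197 = 106.32 kPa.
Normally consolidated clay, so the full stress increment lies on the virgin compression line:
S_c = C_c·H/(1+e₀)·log₁₀(σ'_f/σ'_0) = 0.19×3.4/(1+0.76)×log₁₀(106.32/54.12)
    = 0.36705 × 0.29326 = 0.1076 m

S_c ≈ 108 mm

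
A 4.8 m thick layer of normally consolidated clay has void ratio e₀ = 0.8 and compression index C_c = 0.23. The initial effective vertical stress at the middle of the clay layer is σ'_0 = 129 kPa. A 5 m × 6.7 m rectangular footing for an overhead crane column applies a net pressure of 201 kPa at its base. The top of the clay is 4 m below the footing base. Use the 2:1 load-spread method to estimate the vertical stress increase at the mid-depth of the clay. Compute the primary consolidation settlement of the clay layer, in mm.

Mid-depth of clay below the footing base: z = 4 + 4.8/2 = 6.4 m.
Stress increase at mid-clay by the 2:1 spreading method:
Δσ = qBL/((B+z)(L+z)) = 201×5×6.7/((5+6.4)(6.7+6.4)) = 45.088 kPa
Final effective stress: σ'_f = σ'_0 + Δσ = 129 + 45.088 = 174.09 kPa.
Normally consolidated clay, so the full stress increment lies on the virgin compression line:
S_c = C_c·H/(1+e₀)·log₁₀(σ'_f/σ'_0) = 0.23×4.8/(1+0.8)×log₁₀(174.09/129)
    = 0.61333 × 0.13018 = 0.07984 m

S_c ≈ 79.8 mm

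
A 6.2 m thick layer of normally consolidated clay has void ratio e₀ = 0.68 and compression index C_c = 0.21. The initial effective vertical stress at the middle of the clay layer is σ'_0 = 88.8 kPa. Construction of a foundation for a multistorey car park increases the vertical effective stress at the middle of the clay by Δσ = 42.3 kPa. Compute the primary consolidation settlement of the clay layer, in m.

S_c ≈ 0.131 m

Final effective stress: σ'_f = σ'_0 + Δσ = 88.8 + 42.3 = 131.1 kPa.
Normally consolidated clay, so the full stress increment lies on the virgin compression line:
S_c = C_c·H/(1+e₀)·log₁₀(σ'_f/σ'_0) = 0.21×6.2/(1+0.68)×log₁₀(131.1/88.8)
    = 0.775 × 0.16919 = 0.1311 m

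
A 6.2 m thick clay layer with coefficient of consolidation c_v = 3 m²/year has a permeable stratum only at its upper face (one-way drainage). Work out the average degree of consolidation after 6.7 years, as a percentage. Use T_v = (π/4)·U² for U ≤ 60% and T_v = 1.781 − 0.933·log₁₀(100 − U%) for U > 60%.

U ≈ 77.7 %

Drainage path length: H_d = H = 6.2 m (single drainage).
T_v = c_v·t/H_d² = 3×6.7/6.2² = 0.52289.
T_v = 0.52289 corresponds to the U > 60% branch:
U = 1 − 10^((1.781 − T_v)/0.933)/100 = 0.7769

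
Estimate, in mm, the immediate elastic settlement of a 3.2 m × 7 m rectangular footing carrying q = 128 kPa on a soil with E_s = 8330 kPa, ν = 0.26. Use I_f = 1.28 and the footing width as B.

Immediate (elastic) settlement: S_e = q·B·(1−ν²)/E_s · I_f.
S_e = 128 × 3.2 × (1 − 0.26²) / 8330 × 1.28
    = 128 × 3.2 × 0.9324 / 8330 × 1.28
    = 0.05869 m = 58.69 mm

S_e ≈ 58.7 mm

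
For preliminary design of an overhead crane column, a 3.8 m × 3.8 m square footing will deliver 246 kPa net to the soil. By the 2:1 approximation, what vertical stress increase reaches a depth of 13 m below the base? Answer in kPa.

Δσ_z ≈ 12.6 kPa

By the 2:1 method the load spreads at 1 horizontal : 2 vertical, so at depth z the loaded area has grown by z in each plan dimension:
Δσ = qBL/((B+z)(L+z)) = 246×3.8×3.8/((3.8+13)(3.8+13)) = 12.586 kPa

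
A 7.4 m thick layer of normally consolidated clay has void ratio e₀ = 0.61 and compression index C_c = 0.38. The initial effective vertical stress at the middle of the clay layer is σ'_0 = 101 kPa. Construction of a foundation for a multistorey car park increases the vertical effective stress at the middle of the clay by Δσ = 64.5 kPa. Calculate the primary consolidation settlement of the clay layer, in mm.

S_c ≈ 375 mm

Final effective stress: σ'_f = σ'_0 + Δσ = 101 + 64.5 = 165.5 kPa.
Normally consolidated clay, so the full stress increment lies on the virgin compression line:
S_c = C_c·H/(1+e₀)·log₁₀(σ'_f/σ'_0) = 0.38×7.4/(1+0.61)×log₁₀(165.5/101)
    = 1.7466 × 0.21448 = 0.3746 m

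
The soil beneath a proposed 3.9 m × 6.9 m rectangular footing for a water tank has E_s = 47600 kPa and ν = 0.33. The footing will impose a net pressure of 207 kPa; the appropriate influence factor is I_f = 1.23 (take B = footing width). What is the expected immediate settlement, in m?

S_e ≈ 0.0186 m

Immediate (elastic) settlement: S_e = q·B·(1−ν²)/E_s · I_f.
S_e = 207 × 3.9 × (1 − 0.33²) / 47600 × 1.23
    = 207 × 3.9 × 0.8911 / 47600 × 1.23
    = 0.01859 m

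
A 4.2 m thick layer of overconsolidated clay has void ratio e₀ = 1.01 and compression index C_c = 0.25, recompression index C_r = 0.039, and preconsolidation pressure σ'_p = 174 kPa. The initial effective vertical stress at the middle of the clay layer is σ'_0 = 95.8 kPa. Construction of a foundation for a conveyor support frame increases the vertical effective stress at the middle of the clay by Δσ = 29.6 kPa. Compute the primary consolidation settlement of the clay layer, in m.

Final effective stress: σ'_f = 95.8 + 29.6 = 125.4 kPa.
σ'_f = 125.4 ≤ σ'_p = 174 kPa, so the clay remains overconsolidated and only the recompression index applies:
S_c = C_r·H/(1+e₀)·log₁₀(σ'_f/σ'_0) = 0.039×4.2/2.01×log₁₀(125.4/95.8)
    = 0.081494 × 0.11693 = 0.009529 m

S_c ≈ 0.00953 m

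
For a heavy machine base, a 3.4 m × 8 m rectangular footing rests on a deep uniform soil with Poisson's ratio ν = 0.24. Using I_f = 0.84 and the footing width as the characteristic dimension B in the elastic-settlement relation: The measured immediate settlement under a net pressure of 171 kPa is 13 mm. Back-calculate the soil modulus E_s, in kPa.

E_s ≈ 35400 kPa

S_e = q·B·(1−ν²)/E_s · I_f  ⇒  E_s = q·B·(1−ν²)·I_f / S_e.
E_s = 171 × 3.4 × 0.9424 × 0.84 / 0.013 = 35400 kPa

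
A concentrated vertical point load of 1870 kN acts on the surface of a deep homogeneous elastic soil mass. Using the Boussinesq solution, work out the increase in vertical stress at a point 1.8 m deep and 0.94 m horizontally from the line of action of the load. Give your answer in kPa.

Δσ_z ≈ 151 kPa

Boussinesq vertical stress below a point load on an elastic half-space:
Δσ_z = 3P/(2πz²) · [1 + (r/z)²]^(−5/2)
r/z = 0.94/1.8 = 0.52222; [1+(r/z)²]^(−5/2) = 0.54723.
Δσ_z = 3×1870/(2π×1.8²) × 0.54723 = 275.57 × 0.54723 = 150.8 kPa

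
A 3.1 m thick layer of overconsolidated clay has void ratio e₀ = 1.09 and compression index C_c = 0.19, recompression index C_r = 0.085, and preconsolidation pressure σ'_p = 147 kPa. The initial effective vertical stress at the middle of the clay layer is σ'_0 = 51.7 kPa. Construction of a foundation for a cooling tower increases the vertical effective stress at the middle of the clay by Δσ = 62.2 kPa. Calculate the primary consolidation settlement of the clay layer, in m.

Final effective stress: σ'_f = 51.7 + 62.2 = 113.9 kPa.
σ'_f = 113.9 ≤ σ'_p = 147 kPa, so the clay remains overconsolidated and only the recompression index applies:
S_c = C_r·H/(1+e₀)·log₁₀(σ'_f/σ'_0) = 0.085×3.1/2.09×log₁₀(113.9/51.7)
    = 0.12608 × 0.34303 = 0.04325 m

S_c ≈ 0.0432 m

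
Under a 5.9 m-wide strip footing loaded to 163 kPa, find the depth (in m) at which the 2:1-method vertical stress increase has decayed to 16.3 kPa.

z ≈ 53.1 m

2:1 spreading — at depth z the loaded area has grown by z in each plan dimension:
qB/(B+z) = Δσ_z ⇒ z = qB/Δσ_z − B = 163×5.9/16.3 − 5.9 = 53.1 m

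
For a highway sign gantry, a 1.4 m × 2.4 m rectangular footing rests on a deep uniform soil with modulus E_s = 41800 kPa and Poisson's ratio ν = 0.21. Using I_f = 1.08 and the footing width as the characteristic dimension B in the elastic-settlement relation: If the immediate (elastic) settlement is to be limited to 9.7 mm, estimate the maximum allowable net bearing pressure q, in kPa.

q ≈ 281 kPa

S_e = q·B·(1−ν²)/E_s · I_f  ⇒  q = S_e·E_s / (B·(1−ν²)·I_f).
q = 0.0097 × 41800 / (1.4 × 0.9559 × 1.08) = 280.5 kPa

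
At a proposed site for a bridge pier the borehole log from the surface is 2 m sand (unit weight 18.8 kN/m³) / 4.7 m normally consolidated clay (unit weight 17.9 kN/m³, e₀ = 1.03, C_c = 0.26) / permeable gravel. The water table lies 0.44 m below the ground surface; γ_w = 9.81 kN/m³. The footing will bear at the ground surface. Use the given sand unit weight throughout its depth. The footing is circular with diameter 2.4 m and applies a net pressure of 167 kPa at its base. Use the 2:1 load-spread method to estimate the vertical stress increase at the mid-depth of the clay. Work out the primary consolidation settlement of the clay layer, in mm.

S_c ≈ 108 mm

Mid-depth of clay below the ground surface: z = 2 + 4.7/2 = 4.35 m.
Total vertical stress at mid-clay: σ_v = 18.8×2 + 17.9×2.35 = 79.665 kPa.
Pore pressure: u = 9.81×(4.35 − 0.44) = 38.357 kPa.
Initial effective stress: σ'_0 = σ_v − u = 79.665 − 38.357 = 41.308 kPa.
Stress increase at mid-clay by the 2:1 spreading method:
Δσ ≈ qD²/(D+z)² = 167×2.4²/(2.4+4.35)² = 21.112 kPa
Final effective stress: σ'_f = σ'_0 + Δσ = 41.308 + 21.112 = 62.42 kPa.
Normally consolidated clay, so the full stress increment lies on the virgin compression line:
S_c = C_c·H/(1+e₀)·log₁₀(σ'_f/σ'_0) = 0.26×4.7/(1+1.03)×log₁₀(62.42/41.308)
    = 0.60197 × 0.17929 = 0.1079 m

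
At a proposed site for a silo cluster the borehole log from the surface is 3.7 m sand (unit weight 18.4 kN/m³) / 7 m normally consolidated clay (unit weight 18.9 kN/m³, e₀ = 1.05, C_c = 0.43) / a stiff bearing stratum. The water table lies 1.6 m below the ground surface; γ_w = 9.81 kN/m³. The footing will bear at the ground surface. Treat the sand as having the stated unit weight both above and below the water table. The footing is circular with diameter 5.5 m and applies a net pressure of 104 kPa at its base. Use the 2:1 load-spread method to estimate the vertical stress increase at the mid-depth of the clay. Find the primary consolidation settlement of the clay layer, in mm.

S_c ≈ 140 mm

Mid-depth of clay below the ground surface: z = 3.7 + 7/2 = 7.2 m.
Total vertical stress at mid-clay: σ_v = 18.4×3.7 + 18.9×3.5 = 134.23 kPa.
Pore pressure: u = 9.81×(7.2 − 1.6) = 54.936 kPa.
Initial effective stress: σ'_0 = σ_v − u = 134.23 − 54.936 = 79.294 kPa.
Stress increase at mid-clay by the 2:1 spreading method:
Δσ ≈ qD²/(D+z)² = 104×5.5²/(5.5+7.2)² = 19.505 kPa
Final effective stress: σ'_f = σ'_0 + Δσ = 79.294 + 19.505 = 98.799 kPa.
Normally consolidated clay, so the full stress increment lies on the virgin compression line:
S_c = C_c·H/(1+e₀)·log₁₀(σ'_f/σ'_0) = 0.43×7/(1+1.05)×log₁₀(98.799/79.294)
    = 1.4683 × 0.095512 = 0.1402 m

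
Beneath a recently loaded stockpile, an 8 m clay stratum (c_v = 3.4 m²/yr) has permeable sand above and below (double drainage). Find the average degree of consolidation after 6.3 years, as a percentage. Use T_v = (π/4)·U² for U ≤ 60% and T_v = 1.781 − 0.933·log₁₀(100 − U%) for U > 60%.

U ≈ 97 %

Drainage path length: H_d = H/2 = 4 m (double drainage).
T_v = c_v·t/H_d² = 3.4×6.3/4² = 1.3387.
T_v = 1.3387 corresponds to the U > 60% branch:
U = 1 − 10^((1.781 − T_v)/0.933)/100 = 0.9702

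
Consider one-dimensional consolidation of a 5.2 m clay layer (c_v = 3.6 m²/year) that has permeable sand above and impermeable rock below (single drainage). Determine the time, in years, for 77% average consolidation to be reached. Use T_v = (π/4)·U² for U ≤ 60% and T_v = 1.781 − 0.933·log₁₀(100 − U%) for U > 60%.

Drainage path length: H_d = H = 5.2 m (single drainage).
U > 60%: T_v = 1.781 − 0.933·log₁₀(100 − 77) = 0.51051.
t = T_v·H_d²/c_v = 0.51051×5.2²/3.6 = 3.834 years.

t ≈ 3.83 years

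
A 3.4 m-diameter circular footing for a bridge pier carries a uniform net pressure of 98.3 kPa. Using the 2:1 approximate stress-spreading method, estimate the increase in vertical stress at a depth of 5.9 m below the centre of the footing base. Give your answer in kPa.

Δσ_z ≈ 13.1 kPa

By the 2:1 method the load spreads at 1 horizontal : 2 vertical, so at depth z the loaded area has grown by z in each plan dimension:
Δσ ≈ qD²/(D+z)² = 98.3×3.4²/(3.4+5.9)² = 13.138 kPa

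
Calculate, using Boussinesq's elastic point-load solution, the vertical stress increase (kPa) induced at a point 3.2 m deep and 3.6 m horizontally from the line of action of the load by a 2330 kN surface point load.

Boussinesq vertical stress below a point load on an elastic half-space:
Δσ_z = 3P/(2πz²) · [1 + (r/z)²]^(−5/2)
r/z = 3.6/3.2 = 1.125; [1+(r/z)²]^(−5/2) = 0.12943.
Δσ_z = 3×2330/(2π×3.2²) × 0.12943 = 108.64 × 0.12943 = 14.06 kPa

Δσ_z ≈ 14.1 kPa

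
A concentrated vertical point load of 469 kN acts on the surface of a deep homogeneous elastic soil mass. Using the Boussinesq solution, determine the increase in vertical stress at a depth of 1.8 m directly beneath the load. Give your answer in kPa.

Δσ_z ≈ 69.1 kPa

Boussinesq vertical stress below a point load on an elastic half-space:
Δσ_z = 3P/(2πz²) · [1 + (r/z)²]^(−5/2)
r/z = 0/1.8 = 0; [1+(r/z)²]^(−5/2) = 1.
Δσ_z = 3×469/(2π×1.8²) × 1 = 69.115 × 1 = 69.11 kPa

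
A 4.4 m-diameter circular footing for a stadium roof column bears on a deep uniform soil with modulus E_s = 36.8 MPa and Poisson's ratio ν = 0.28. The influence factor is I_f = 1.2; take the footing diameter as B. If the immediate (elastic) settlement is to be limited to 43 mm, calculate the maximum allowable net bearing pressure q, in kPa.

q ≈ 325 kPa

E_s = 36.8 MPa = 36800 kPa.
S_e = q·B·(1−ν²)/E_s · I_f  ⇒  q = S_e·E_s / (B·(1−ν²)·I_f).
q = 0.043 × 36800 / (4.4 × 0.9216 × 1.2) = 325.2 kPa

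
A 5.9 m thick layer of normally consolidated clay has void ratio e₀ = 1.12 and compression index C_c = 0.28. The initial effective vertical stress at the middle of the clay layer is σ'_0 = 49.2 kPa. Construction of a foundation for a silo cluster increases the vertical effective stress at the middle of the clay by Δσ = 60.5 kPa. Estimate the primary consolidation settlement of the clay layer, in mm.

S_c ≈ 271 mm

Final effective stress: σ'_f = σ'_0 + Δσ = 49.2 + 60.5 = 109.7 kPa.
Normally consolidated clay, so the full stress increment lies on the virgin compression line:
S_c = C_c·H/(1+e₀)·log₁₀(σ'_f/σ'_0) = 0.28×5.9/(1+1.12)×log₁₀(109.7/49.2)
    = 0.77925 × 0.34824 = 0.2714 m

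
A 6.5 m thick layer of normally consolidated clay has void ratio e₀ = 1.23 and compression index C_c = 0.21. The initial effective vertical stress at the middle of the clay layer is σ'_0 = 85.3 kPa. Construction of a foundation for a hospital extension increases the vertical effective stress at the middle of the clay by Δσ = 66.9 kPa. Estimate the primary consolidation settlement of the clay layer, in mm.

Final effective stress: σ'_f = σ'_0 + Δσ = 85.3 + 66.9 = 152.2 kPa.
Normally consolidated clay, so the full stress increment lies on the virgin compression line:
S_c = C_c·H/(1+e₀)·log₁₀(σ'_f/σ'_0) = 0.21×6.5/(1+1.23)×log₁₀(152.2/85.3)
    = 0.61211 × 0.25147 = 0.1539 m

S_c ≈ 154 mm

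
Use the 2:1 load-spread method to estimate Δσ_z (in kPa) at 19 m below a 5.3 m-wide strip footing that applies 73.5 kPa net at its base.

By the 2:1 method the load spreads at 1 horizontal : 2 vertical, so at depth z the loaded area has grown by z in each plan dimension:
Δσ = qB/(B+z) = 73.5×5.3/(5.3+19) = 16.031 kPa

Δσ_z ≈ 16 kPa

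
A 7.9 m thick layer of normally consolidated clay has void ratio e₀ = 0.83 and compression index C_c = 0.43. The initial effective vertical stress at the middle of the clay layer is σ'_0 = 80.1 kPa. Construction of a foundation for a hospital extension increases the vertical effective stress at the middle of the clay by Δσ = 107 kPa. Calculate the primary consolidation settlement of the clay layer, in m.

Final effective stress: σ'_f = σ'_0 + Δσ = 80.1 + 107 = 187.1 kPa.
Normally consolidated clay, so the full stress increment lies on the virgin compression line:
S_c = C_c·H/(1+e₀)·log₁₀(σ'_f/σ'_0) = 0.43×7.9/(1+0.83)×log₁₀(187.1/80.1)
    = 1.8563 × 0.36844 = 0.6839 m

S_c ≈ 0.684 m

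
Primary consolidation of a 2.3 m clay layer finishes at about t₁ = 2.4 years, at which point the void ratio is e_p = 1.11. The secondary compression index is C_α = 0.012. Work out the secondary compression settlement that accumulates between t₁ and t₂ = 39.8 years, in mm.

Secondary compression: S_s = C_α·H/(1+e_p)·log₁₀(t₂/t₁)
S_s = 0.012×2.3/(1+1.11)×log₁₀(39.8/2.4)
    = 0.01308 × 1.22 = 0.01595 m

S_s ≈ 16 mm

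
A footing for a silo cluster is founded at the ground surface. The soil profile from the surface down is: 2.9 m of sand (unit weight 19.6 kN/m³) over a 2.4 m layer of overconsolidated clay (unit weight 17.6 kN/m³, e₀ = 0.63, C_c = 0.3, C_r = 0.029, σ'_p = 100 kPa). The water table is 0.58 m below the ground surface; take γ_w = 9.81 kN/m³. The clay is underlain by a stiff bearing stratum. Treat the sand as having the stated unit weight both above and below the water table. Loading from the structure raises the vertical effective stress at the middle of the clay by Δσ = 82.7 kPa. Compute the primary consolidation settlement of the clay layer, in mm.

Mid-depth of clay below the ground surface: z = 2.9 + 2.4/2 = 4.1 m.
Total vertical stress at mid-clay: σ_v = 19.6×2.9 + 17.6×1.2 = 77.96 kPa.
Pore pressure: u = 9.81×(4.1 − 0.58) = 34.531 kPa.
Initial effective stress: σ'_0 = σ_v − u = 77.96 − 34.531 = 43.429 kPa.
Final effective stress: σ'_f = 43.429 + 82.7 = 126.13 kPa.
σ'_f = 126.13 > σ'_p = 100 kPa, so the stress path crosses the preconsolidation pressure — recompression up to σ'_p, then virgin compression beyond:
S_c = H/(1+e₀)·[C_r·log₁₀(σ'_p/σ'_0) + C_c·log₁₀(σ'_f/σ'_p)]
    = 2.4/1.63 × [0.029×log₁₀(100/43.429) + 0.3×log₁₀(126.13/100)]
    = 1.4724 × [0.010504 + 0.030246] = 0.06 m

S_c ≈ 60 mm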